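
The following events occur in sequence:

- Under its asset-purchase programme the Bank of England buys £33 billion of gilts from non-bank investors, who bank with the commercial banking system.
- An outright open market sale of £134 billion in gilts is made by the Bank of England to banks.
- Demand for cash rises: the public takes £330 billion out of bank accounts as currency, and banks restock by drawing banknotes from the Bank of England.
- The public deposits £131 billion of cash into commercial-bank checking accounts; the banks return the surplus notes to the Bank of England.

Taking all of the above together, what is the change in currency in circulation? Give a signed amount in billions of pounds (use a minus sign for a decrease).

Asset purchase (from non-banks) £33 billion: no currency enters or leaves circulation → 0.
OMO sale (to banks) £134 billion: no currency enters or leaves circulation → 0.
Currency withdrawal £330 billion: notes leave the central bank → +£330B.
Currency deposit £131 billion: notes return to the central bank → −£131B.
Net: 0 + 0 + 330 − 131 = +£199 billion.

+£199 billion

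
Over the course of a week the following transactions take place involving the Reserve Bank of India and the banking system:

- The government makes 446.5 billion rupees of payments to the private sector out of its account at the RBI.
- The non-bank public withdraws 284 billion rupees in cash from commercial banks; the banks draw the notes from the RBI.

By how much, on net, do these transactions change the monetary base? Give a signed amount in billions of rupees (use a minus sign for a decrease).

Government spending 446.5 billion rupees: a non-base liability converts back to reserves → +446.5B.
Currency withdrawal 284 billion rupees: just a shift between currency and reserves — both are base money → 0.
Net: 446.5 + 0 = +446.5 billion.

+446.5 billion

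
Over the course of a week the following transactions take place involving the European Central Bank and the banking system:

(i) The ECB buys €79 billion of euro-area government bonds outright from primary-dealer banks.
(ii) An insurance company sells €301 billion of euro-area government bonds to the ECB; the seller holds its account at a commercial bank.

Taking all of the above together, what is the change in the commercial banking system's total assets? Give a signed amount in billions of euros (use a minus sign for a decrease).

+€301 billion

OMO purchase (from banks) €79 billion: just an asset swap on bank balance sheets → 0.
Asset purchase (from non-banks) €301 billion: bank balance sheets expand → +€301B.
Net: 0 + 301 = +€301 billion.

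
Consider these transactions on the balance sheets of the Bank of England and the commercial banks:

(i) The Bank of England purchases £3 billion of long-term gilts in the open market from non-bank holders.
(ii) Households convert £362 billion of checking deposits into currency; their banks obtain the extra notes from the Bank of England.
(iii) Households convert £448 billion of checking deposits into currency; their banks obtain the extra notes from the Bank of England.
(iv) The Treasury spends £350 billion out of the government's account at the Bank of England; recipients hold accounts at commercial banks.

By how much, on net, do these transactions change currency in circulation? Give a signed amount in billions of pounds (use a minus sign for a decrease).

+£810 billion

Bank of England balance sheet:
  Assets:      Securities +£3B
  Liabilities: Bank reserves −£457B, Currency in circulation +£810B, Government deposits −£350B
Commercial banking system:
  Assets:      Reserves at CB −£457B
  Liabilities: Checkable deposits −£457B
So the change in currency in circulation is +£810 billion.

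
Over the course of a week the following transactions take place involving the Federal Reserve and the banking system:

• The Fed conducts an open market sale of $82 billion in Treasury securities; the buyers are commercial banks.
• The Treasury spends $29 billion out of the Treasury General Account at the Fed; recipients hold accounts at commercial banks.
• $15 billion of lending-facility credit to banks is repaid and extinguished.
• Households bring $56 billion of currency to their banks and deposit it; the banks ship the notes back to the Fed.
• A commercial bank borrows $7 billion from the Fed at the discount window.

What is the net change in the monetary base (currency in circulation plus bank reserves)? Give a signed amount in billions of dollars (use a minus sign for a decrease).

-$61 billion

Fed balance sheet:
  Assets:      Securities −$82B, Loans to banks −$8B
  Liabilities: Bank reserves −$5B, Currency in circulation −$56B, Government deposits −$29B
Commercial banking system:
  Assets:      Reserves at CB −$5B, Securities +$82B
  Liabilities: Checkable deposits +$85B, Borrowings from CB −$8B
Monetary base = currency + reserves: −$56B + (−$5B) = -$61 billion.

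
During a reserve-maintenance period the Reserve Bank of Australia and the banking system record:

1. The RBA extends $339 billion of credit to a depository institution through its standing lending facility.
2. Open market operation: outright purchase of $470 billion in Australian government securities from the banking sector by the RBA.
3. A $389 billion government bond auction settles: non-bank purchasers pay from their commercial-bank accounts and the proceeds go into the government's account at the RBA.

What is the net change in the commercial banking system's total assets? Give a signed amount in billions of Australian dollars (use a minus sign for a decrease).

Discount-window loan $339 billion: bank balance sheets expand → +$339B.
OMO purchase (from banks) $470 billion: just an asset swap on bank balance sheets → 0.
Government account inflow $389 billion: bank balance sheets shrink → −$389B.
Net: 339 + 0 − 389 = -$50 billion.

-$50 billion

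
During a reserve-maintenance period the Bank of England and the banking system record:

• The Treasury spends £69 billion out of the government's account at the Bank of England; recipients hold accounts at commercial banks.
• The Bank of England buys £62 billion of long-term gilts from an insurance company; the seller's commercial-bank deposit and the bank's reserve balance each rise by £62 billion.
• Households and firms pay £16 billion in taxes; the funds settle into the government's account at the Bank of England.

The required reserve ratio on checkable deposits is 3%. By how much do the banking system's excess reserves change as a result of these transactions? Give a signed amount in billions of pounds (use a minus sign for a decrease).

+£111.55 billion

Government spending £69 billion: reserves +£69B, deposits +£69B.
Asset purchase (from non-banks) £62 billion: reserves +£62B, deposits +£62B.
Government account inflow £16 billion: reserves −£16B, deposits −£16B.
Totals: Δreserves = +£115B, Δdeposits = +£115B.
Δrequired reserves = 3% × +£115B = +£3.45B.
Δexcess reserves = Δreserves − Δrequired = +£115B − (+£3.45B) = +£111.55 billion.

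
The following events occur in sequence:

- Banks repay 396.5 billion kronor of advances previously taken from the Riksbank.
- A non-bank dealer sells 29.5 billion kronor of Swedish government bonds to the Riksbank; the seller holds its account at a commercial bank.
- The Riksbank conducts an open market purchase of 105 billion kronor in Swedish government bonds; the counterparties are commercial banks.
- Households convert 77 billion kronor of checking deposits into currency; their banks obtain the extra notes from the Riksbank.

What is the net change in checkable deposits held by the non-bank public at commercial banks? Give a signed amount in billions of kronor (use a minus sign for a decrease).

-47.5 billion

Discount-window repayment 396.5 billion kronor: the counterparty is a bank, so public deposits are unchanged → 0.
Asset purchase (from non-banks) 29.5 billion kronor: non-bank counterparties' bank balances rise → +29.5B.
OMO purchase (from banks) 105 billion kronor: the counterparty is a bank, so public deposits are unchanged → 0.
Currency withdrawal 77 billion kronor: non-bank counterparties' bank balances fall → −77B.
Net: 0 + 29.5 + 0 − 77 = -47.5 billion.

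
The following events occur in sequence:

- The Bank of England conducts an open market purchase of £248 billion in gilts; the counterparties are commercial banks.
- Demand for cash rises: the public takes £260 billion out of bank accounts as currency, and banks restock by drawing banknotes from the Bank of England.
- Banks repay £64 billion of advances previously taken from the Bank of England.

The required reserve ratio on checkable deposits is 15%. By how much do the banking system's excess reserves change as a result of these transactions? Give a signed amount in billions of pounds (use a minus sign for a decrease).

OMO purchase (from banks) £248 billion: reserves +£248B, deposits 0.
Currency withdrawal £260 billion: reserves −£260B, deposits −£260B.
Discount-window repayment £64 billion: reserves −£64B, deposits 0.
Totals: Δreserves = −£76B, Δdeposits = −£260B.
Δrequired reserves = 15% × −£260B = −£39B.
Δexcess reserves = Δreserves − Δrequired = −£76B − (−£39B) = -£37 billion.

-£37 billion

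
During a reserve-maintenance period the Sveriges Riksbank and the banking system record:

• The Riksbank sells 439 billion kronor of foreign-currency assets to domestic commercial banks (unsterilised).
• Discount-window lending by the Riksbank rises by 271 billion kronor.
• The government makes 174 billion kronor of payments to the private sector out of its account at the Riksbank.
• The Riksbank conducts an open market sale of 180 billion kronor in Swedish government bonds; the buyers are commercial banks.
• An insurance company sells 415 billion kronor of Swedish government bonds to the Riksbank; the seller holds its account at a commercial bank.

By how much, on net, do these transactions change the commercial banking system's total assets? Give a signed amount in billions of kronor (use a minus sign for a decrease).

Riksbank balance sheet:
  Assets:      Securities +235B, Loans to banks +271B, Foreign assets −439B
  Liabilities: Bank reserves +241B, Government deposits −174B
Commercial banking system:
  Assets:      Reserves at CB +241B, Securities +180B, Foreign assets +439B
  Liabilities: Checkable deposits +589B, Borrowings from CB +271B
Change in total bank assets = +860 billion.

+860 billion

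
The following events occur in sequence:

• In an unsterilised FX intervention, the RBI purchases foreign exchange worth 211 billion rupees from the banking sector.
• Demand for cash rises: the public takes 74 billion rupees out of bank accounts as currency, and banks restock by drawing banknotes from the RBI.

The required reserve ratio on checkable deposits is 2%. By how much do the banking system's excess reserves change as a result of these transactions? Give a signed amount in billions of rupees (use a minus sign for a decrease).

FX purchase 211 billion rupees: reserves +211B, deposits 0.
Currency withdrawal 74 billion rupees: reserves −74B, deposits −74B.
Totals: Δreserves = +137B, Δdeposits = −74B.
Δrequired reserves = 2% × −74B = −1.48B.
Δexcess reserves = Δreserves − Δrequired = +137B − (−1.48B) = +138.48 billion.

+138.48 billion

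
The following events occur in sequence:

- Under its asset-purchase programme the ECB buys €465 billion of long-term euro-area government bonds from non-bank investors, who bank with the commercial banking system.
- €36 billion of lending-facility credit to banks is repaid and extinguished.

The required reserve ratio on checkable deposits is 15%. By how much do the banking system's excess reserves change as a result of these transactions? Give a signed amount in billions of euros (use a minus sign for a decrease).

Asset purchase (from non-banks) €465 billion: reserves +€465B, deposits +€465B.
Discount-window repayment €36 billion: reserves −€36B, deposits 0.
Totals: Δreserves = +€429B, Δdeposits = +€465B.
Δrequired reserves = 15% × +€465B = +€69.75B.
Δexcess reserves = Δreserves − Δrequired = +€429B − (+€69.75B) = +€359.25 billion.

+€359.25 billion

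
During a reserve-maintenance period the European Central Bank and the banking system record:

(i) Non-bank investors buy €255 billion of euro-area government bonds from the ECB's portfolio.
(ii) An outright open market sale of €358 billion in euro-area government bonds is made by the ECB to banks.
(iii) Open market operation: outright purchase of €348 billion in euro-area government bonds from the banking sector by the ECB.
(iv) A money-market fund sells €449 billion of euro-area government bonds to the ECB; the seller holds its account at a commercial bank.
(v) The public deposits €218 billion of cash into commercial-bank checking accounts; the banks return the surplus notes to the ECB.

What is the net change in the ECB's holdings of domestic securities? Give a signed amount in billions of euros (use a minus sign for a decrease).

Asset sale (to non-banks) €255 billion: securities removed from the ECB's portfolio → −€255B.
OMO sale (to banks) €358 billion: securities removed from the ECB's portfolio → −€358B.
OMO purchase (from banks) €348 billion: securities added to the ECB's portfolio → +€348B.
Asset purchase (from non-banks) €449 billion: securities added to the ECB's portfolio → +€449B.
Currency deposit €218 billion: the ECB's securities portfolio is untouched → 0.
Net: −255 − 358 + 348 + 449 + 0 = +€184 billion.

+€184 billion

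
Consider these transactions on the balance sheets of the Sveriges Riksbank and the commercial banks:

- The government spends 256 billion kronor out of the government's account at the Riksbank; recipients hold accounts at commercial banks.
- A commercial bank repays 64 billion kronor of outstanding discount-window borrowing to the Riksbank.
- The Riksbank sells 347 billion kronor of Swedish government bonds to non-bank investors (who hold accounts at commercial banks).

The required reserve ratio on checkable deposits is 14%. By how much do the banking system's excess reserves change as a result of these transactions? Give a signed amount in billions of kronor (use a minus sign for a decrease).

-142.26 billion

Government spending 256 billion kronor: reserves +256B, deposits +256B.
Discount-window repayment 64 billion kronor: reserves −64B, deposits 0.
Asset sale (to non-banks) 347 billion kronor: reserves −347B, deposits −347B.
Totals: Δreserves = −155B, Δdeposits = −91B.
Δrequired reserves = 14% × −91B = −12.74B.
Δexcess reserves = Δreserves − Δrequired = −155B − (−12.74B) = -142.26 billion.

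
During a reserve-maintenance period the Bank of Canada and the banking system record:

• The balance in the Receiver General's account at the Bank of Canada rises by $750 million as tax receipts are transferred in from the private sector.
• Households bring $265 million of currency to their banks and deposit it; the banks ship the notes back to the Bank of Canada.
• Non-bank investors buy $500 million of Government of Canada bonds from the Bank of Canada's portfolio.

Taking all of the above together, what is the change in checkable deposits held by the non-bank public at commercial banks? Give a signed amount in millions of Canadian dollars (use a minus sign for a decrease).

-$985 million

Bank of Canada balance sheet:
  Assets:      Securities −$500M
  Liabilities: Bank reserves −$985M, Currency in circulation −$265M, Government deposits +$750M
Commercial banking system:
  Assets:      Reserves at CB −$985M
  Liabilities: Checkable deposits −$985M
So the change in checkable deposits held by the non-bank public at commercial banks is -$985 million.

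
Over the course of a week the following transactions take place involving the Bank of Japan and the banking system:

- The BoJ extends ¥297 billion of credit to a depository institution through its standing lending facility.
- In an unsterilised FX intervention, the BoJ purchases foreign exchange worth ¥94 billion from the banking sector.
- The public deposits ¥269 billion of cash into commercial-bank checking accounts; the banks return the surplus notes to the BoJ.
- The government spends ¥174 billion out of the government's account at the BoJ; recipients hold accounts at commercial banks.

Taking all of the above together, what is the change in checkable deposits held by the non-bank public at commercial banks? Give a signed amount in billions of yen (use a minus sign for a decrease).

+¥443 billion

BoJ balance sheet:
  Assets:      Loans to banks +¥297B, Foreign assets +¥94B
  Liabilities: Bank reserves +¥834B, Currency in circulation −¥269B, Government deposits −¥174B
Commercial banking system:
  Assets:      Reserves at CB +¥834B, Foreign assets −¥94B
  Liabilities: Checkable deposits +¥443B, Borrowings from CB +¥297B
So the change in checkable deposits held by the non-bank public at commercial banks is +¥443 billion.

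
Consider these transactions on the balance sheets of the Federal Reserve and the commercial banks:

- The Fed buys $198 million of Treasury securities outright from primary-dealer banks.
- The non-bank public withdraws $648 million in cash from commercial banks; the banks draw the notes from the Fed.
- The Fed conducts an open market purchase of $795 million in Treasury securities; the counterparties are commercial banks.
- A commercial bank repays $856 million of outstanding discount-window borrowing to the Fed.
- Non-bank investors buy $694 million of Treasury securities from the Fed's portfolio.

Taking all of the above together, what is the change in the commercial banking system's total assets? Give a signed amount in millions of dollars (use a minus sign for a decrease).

-$2198 million

Fed balance sheet:
  Assets:      Securities +$299M, Loans to banks −$856M
  Liabilities: Bank reserves −$1205M, Currency in circulation +$648M
Commercial banking system:
  Assets:      Reserves at CB −$1205M, Securities −$993M
  Liabilities: Checkable deposits −$1342M, Borrowings from CB −$856M
Change in total bank assets = -$2198 million.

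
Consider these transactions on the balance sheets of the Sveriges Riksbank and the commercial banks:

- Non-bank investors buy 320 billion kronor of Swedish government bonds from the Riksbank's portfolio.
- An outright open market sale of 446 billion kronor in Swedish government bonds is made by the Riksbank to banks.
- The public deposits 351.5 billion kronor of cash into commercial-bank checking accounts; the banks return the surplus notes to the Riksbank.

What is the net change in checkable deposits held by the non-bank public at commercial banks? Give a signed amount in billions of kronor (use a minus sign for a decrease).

Riksbank balance sheet:
  Assets:      Securities −766B
  Liabilities: Bank reserves −414.5B, Currency in circulation −351.5B
Commercial banking system:
  Assets:      Reserves at CB −414.5B, Securities +446B
  Liabilities: Checkable deposits +31.5B
So the change in checkable deposits held by the non-bank public at commercial banks is +31.5 billion.

+31.5 billion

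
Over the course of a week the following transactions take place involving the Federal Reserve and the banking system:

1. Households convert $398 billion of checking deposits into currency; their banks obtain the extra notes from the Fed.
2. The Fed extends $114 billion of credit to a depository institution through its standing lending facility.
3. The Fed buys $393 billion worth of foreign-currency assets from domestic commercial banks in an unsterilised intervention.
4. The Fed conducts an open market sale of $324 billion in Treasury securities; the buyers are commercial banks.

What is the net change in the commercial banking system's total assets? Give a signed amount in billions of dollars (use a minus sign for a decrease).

Currency withdrawal $398 billion: bank balance sheets shrink → −$398B.
Discount-window loan $114 billion: bank balance sheets expand → +$114B.
FX purchase $393 billion: just an asset swap on bank balance sheets → 0.
OMO sale (to banks) $324 billion: just an asset swap on bank balance sheets → 0.
Net: −398 + 114 + 0 + 0 = -$284 billion.

-$284 billion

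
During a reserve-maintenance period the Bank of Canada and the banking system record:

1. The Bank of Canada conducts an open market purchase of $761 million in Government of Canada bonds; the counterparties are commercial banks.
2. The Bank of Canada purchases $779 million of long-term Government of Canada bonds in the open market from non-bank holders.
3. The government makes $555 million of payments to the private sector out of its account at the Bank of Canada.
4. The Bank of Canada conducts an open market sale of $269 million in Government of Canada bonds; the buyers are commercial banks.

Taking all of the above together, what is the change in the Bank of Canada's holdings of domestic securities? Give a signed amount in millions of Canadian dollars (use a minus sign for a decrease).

+$1271 million

Bank of Canada balance sheet:
  Assets:      Securities +$1271M
  Liabilities: Bank reserves +$1826M, Government deposits −$555M
So the change in the Bank of Canada's holdings of domestic securities is +$1271 million.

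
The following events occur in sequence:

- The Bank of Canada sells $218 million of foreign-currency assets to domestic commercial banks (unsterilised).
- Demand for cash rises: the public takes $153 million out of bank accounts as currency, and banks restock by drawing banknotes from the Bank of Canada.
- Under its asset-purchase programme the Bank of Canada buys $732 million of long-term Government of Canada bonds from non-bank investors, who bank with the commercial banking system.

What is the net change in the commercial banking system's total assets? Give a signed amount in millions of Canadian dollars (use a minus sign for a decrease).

+$579 million

FX sale $218 million: just an asset swap on bank balance sheets → 0.
Currency withdrawal $153 million: bank balance sheets shrink → −$153M.
Asset purchase (from non-banks) $732 million: bank balance sheets expand → +$732M.
Net: 0 − 153 + 732 = +$579 million.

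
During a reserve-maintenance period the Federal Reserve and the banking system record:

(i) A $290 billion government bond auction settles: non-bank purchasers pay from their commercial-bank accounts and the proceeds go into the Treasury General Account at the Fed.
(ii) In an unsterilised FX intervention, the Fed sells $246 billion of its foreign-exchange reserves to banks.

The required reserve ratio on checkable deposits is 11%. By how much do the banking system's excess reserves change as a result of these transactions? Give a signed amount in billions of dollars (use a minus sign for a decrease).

Government account inflow $290 billion: reserves −$290B, deposits −$290B.
FX sale $246 billion: reserves −$246B, deposits 0.
Totals: Δreserves = −$536B, Δdeposits = −$290B.
Δrequired reserves = 11% × −$290B = −$31.9B.
Δexcess reserves = Δreserves − Δrequired = −$536B − (−$31.9B) = -$504.1 billion.

-$504.1 billion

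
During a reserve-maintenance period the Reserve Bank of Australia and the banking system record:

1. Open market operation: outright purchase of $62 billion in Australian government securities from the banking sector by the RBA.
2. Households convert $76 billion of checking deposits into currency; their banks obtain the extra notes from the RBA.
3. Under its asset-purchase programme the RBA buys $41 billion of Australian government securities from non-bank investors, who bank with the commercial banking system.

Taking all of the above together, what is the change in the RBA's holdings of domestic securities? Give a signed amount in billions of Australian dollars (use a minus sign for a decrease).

RBA balance sheet:
  Assets:      Securities +$103B
  Liabilities: Bank reserves +$27B, Currency in circulation +$76B
Commercial banking system:
  Assets:      Reserves at CB +$27B, Securities −$62B
  Liabilities: Checkable deposits −$35B
So the change in the RBA's holdings of domestic securities is +$103 billion.

+$103 billion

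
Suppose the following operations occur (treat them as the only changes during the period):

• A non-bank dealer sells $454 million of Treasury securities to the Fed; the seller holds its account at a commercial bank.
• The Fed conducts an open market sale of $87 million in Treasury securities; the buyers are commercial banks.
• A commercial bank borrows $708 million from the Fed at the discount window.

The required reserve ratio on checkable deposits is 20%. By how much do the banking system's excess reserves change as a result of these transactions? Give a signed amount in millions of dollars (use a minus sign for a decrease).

Asset purchase (from non-banks) $454 million: reserves +$454M, deposits +$454M.
OMO sale (to banks) $87 million: reserves −$87M, deposits 0.
Discount-window loan $708 million: reserves +$708M, deposits 0.
Totals: Δreserves = +$1075M, Δdeposits = +$454M.
Δrequired reserves = 20% × +$454M = +$90.8M.
Δexcess reserves = Δreserves − Δrequired = +$1075M − (+$90.8M) = +$984.2 million.

+$984.2 million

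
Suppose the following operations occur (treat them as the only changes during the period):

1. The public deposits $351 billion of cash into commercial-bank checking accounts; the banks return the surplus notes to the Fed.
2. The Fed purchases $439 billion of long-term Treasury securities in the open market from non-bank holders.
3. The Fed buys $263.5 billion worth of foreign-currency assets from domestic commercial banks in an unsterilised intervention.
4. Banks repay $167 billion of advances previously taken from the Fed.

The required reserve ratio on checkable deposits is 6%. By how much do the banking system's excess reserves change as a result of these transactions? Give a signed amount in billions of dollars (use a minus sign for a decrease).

+$839.1 billion

Currency deposit $351 billion: reserves +$351B, deposits +$351B.
Asset purchase (from non-banks) $439 billion: reserves +$439B, deposits +$439B.
FX purchase $263.5 billion: reserves +$263.5B, deposits 0.
Discount-window repayment $167 billion: reserves −$167B, deposits 0.
Totals: Δreserves = +$886.5B, Δdeposits = +$790B.
Δrequired reserves = 6% × +$790B = +$47.4B.
Δexcess reserves = Δreserves − Δrequired = +$886.5B − (+$47.4B) = +$839.1 billion.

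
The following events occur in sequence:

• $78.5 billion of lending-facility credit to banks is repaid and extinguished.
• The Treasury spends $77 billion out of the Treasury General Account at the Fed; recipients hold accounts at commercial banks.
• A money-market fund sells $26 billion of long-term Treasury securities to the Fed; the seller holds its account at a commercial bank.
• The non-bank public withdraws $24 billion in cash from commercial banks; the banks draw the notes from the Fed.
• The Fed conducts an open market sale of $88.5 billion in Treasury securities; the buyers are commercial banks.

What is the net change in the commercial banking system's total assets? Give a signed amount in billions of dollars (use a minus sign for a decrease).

Discount-window repayment $78.5 billion: bank balance sheets shrink → −$78.5B.
Government spending $77 billion: bank balance sheets expand → +$77B.
Asset purchase (from non-banks) $26 billion: bank balance sheets expand → +$26B.
Currency withdrawal $24 billion: bank balance sheets shrink → −$24B.
OMO sale (to banks) $88.5 billion: just an asset swap on bank balance sheets → 0.
Net: −78.5 + 77 + 26 − 24 + 0 = +$0.5 billion.

+$0.5 billion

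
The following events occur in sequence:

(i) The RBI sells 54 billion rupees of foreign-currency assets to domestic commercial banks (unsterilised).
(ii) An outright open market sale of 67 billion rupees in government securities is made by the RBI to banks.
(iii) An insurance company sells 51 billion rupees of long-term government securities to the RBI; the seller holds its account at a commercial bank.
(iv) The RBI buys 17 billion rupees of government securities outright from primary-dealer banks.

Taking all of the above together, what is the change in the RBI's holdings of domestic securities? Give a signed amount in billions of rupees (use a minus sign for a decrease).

+1 billion

RBI balance sheet:
  Assets:      Securities +1B, Foreign assets −54B
  Liabilities: Bank reserves −53B
Commercial banking system:
  Assets:      Reserves at CB −53B, Securities +50B, Foreign assets +54B
  Liabilities: Checkable deposits +51B
So the change in the RBI's holdings of domestic securities is +1 billion.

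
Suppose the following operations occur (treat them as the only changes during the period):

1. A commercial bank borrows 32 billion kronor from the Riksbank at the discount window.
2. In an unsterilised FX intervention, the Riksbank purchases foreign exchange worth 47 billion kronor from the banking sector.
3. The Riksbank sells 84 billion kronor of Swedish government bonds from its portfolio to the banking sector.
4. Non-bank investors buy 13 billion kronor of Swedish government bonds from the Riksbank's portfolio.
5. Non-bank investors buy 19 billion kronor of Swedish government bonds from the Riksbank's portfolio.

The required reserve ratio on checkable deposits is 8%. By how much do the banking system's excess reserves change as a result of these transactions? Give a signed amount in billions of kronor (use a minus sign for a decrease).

Discount-window loan 32 billion kronor: reserves +32B, deposits 0.
FX purchase 47 billion kronor: reserves +47B, deposits 0.
OMO sale (to banks) 84 billion kronor: reserves −84B, deposits 0.
Asset sale (to non-banks) 13 billion kronor: reserves −13B, deposits −13B.
Asset sale (to non-banks) 19 billion kronor: reserves −19B, deposits −19B.
Totals: Δreserves = −37B, Δdeposits = −32B.
Δrequired reserves = 8% × −32B = −2.56B.
Δexcess reserves = Δreserves − Δrequired = −37B − (−2.56B) = -34.44 billion.

-34.44 billion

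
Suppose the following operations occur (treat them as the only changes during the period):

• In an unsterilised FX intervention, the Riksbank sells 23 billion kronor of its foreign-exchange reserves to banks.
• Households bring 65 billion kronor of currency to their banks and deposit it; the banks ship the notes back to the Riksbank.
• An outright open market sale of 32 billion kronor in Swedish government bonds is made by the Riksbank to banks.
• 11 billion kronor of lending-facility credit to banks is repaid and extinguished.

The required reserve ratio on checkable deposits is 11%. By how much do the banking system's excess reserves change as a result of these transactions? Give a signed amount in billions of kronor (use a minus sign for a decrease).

FX sale 23 billion kronor: reserves −23B, deposits 0.
Currency deposit 65 billion kronor: reserves +65B, deposits +65B.
OMO sale (to banks) 32 billion kronor: reserves −32B, deposits 0.
Discount-window repayment 11 billion kronor: reserves −11B, deposits 0.
Totals: Δreserves = −1B, Δdeposits = +65B.
Δrequired reserves = 11% × +65B = +7.15B.
Δexcess reserves = Δreserves − Δrequired = −1B − (+7.15B) = -8.15 billion.

-8.15 billion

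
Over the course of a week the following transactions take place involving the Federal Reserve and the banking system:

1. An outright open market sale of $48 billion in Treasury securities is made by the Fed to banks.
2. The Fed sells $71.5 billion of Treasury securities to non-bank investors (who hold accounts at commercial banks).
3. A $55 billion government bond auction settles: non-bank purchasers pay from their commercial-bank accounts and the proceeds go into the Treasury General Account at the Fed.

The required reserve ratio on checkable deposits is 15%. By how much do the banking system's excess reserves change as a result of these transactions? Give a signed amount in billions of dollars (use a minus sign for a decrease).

OMO sale (to banks) $48 billion: reserves −$48B, deposits 0.
Asset sale (to non-banks) $71.5 billion: reserves −$71.5B, deposits −$71.5B.
Government account inflow $55 billion: reserves −$55B, deposits −$55B.
Totals: Δreserves = −$174.5B, Δdeposits = −$126.5B.
Δrequired reserves = 15% × −$126.5B = −$18.975B.
Δexcess reserves = Δreserves − Δrequired = −$174.5B − (−$18.975B) = -$155.525 billion.

-$155.525 billion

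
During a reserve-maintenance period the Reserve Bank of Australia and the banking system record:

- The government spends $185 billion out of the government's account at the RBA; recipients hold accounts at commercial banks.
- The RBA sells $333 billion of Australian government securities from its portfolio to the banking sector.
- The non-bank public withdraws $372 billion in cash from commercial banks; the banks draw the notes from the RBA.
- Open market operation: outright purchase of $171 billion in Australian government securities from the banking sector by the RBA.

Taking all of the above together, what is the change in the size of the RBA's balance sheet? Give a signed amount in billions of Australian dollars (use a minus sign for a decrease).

-$162 billion

RBA balance sheet:
  Assets:      Securities −$162B
  Liabilities: Bank reserves −$349B, Currency in circulation +$372B, Government deposits −$185B
Change in total RBA assets = -$162 billion.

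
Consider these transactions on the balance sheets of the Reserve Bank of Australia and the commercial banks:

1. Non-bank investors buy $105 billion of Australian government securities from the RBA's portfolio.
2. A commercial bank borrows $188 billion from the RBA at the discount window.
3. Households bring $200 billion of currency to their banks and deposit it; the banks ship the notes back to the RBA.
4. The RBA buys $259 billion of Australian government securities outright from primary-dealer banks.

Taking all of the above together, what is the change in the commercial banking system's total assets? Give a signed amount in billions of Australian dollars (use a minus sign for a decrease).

+$283 billion

Asset sale (to non-banks) $105 billion: bank balance sheets shrink → −$105B.
Discount-window loan $188 billion: bank balance sheets expand → +$188B.
Currency deposit $200 billion: bank balance sheets expand → +$200B.
OMO purchase (from banks) $259 billion: just an asset swap on bank balance sheets → 0.
Net: −105 + 188 + 200 + 0 = +$283 billion.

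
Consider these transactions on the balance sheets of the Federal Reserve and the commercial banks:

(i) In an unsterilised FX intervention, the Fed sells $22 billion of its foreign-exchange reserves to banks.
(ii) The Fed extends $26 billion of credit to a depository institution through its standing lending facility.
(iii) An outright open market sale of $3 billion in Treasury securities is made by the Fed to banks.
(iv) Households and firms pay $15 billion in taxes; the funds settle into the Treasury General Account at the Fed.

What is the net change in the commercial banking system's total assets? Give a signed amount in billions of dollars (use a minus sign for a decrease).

+$11 billion

Fed balance sheet:
  Assets:      Securities −$3B, Loans to banks +$26B, Foreign assets −$22B
  Liabilities: Bank reserves −$14B, Government deposits +$15B
Commercial banking system:
  Assets:      Reserves at CB −$14B, Securities +$3B, Foreign assets +$22B
  Liabilities: Checkable deposits −$15B, Borrowings from CB +$26B
Change in total bank assets = +$11 billion.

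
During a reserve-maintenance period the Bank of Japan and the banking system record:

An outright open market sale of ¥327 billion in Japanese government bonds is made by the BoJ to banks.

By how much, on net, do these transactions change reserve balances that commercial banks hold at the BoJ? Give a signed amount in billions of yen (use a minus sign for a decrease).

-¥327 billion

OMO sale (to banks) ¥327 billion: the buying banks pay out of their reserve balances → −¥327B.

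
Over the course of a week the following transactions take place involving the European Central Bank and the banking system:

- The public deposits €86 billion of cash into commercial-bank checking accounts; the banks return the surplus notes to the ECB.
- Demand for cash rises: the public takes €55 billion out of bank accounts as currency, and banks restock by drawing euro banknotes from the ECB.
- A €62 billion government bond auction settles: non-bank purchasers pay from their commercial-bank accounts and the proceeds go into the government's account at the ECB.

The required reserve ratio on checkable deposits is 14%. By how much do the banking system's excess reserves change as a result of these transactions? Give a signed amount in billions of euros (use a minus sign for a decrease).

-€26.66 billion

Currency deposit €86 billion: reserves +€86B, deposits +€86B.
Currency withdrawal €55 billion: reserves −€55B, deposits −€55B.
Government account inflow €62 billion: reserves −€62B, deposits −€62B.
Totals: Δreserves = −€31B, Δdeposits = −€31B.
Δrequired reserves = 14% × −€31B = −€4.34B.
Δexcess reserves = Δreserves − Δrequired = −€31B − (−€4.34B) = -€26.66 billion.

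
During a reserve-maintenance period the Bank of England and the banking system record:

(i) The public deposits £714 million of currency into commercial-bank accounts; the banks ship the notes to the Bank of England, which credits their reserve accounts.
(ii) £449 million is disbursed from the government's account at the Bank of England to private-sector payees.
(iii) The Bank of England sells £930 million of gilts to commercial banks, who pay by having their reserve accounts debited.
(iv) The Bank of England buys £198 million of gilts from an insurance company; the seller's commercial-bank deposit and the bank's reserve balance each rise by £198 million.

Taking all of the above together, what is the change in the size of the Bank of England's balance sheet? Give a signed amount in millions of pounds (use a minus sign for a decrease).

Bank of England balance sheet:
  Assets:      Securities −£732M
  Liabilities: Bank reserves +£431M, Currency in circulation −£714M, Government deposits −£449M
Commercial banking system:
  Assets:      Reserves at CB +£431M, Securities +£930M
  Liabilities: Checkable deposits +£1361M
Change in total Bank of England assets = -£732 million.

-£732 million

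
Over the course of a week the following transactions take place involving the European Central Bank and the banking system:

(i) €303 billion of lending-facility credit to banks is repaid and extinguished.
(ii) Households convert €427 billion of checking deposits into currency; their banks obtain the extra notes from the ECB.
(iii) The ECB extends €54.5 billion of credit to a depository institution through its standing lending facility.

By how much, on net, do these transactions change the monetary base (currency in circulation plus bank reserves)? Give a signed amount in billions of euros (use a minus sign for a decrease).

ECB balance sheet:
  Assets:      Loans to banks −€248.5B
  Liabilities: Bank reserves −€675.5B, Currency in circulation +€427B
Monetary base = currency + reserves: +€427B + (−€675.5B) = -€248.5 billion.

-€248.5 billion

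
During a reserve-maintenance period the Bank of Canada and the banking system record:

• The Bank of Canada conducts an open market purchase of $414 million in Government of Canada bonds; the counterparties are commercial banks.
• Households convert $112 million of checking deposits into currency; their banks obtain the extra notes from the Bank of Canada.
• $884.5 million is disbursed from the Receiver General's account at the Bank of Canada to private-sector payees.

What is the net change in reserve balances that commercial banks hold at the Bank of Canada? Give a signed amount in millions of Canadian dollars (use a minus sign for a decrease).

+$1186.5 million

OMO purchase (from banks) $414 million: the Bank of Canada pays by crediting reserve accounts → +$414M.
Currency withdrawal $112 million: banks swap reserves for currency → −$112M.
Government spending $884.5 million: government payments flow into bank reserve accounts → +$884.5M.
Net: 414 − 112 + 884.5 = +$1186.5 million.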